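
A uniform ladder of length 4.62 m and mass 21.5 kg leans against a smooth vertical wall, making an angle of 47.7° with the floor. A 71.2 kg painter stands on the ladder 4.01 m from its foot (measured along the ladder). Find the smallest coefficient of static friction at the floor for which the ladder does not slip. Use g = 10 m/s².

μ_min ≈ 0.712

Taking torques about the foot of the ladder:
Ladder weight 21.5×10 = 215 N acts at 2.31 m along the ladder; its horizontal arm is 2.31·cos47.7° = 1.555 m → τ = 334.3 N·m clockwise.
Painter: 71.2×10 = 712 N at 4.01 m → arm 2.699 m → τ = 1922 N·m clockwise.
Wall normal N acts horizontally at the top; its moment arm is the height L sinθ = 4.62·sin47.7° = 3.417 m, counterclockwise.
Στ = 0 ⇒ N × 3.417 = 2256 ⇒ N = 660.2 N.
ΣFx = 0 ⇒ f = N_wall = 660.2 N. ΣFy = 0 ⇒ N_floor = 927 N.
μ_min = f / N_floor = 660.2 / 927 = 0.712.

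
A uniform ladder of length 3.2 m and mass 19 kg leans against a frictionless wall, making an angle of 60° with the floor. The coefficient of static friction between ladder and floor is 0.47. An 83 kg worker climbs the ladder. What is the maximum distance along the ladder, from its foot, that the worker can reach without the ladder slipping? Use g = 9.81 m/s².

d ≈ 2.84 m

About the foot of the ladder:
Ladder weight 19×9.81 = 186.4 N acts at 1.6 m along the ladder; its horizontal arm is 1.6·cos60° = 0.8 m → τ = 149.1 N·m clockwise.
Worker weight 83×9.81 = 814.2 N at distance d → arm d·cos60° → τ = 814.2·d·0.5 clockwise.
Wall normal N at the top has arm L sinθ = 2.771 m counterclockwise, so Στ = 0 gives N·2.771 = 149.1 + 407.1·d.
ΣFy = 0 ⇒ N_floor = 1001 N, so the maximum friction is μ_s·N_floor = 0.47×1001 = 470.5 N. ΣFx = 0 ⇒ N_wall = f, so at the slipping point N = 470.5 N.
Substituting: 470.5×2.771 = 149.1 + 407.1·d ⇒ d = (1304 − 149.1) / 407.1 = 2.84 m.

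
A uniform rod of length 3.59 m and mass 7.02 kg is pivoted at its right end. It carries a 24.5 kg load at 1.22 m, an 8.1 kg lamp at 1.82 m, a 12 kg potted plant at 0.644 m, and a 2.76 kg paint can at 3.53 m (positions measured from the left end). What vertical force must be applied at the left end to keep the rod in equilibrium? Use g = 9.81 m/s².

About the right end:
Beam weight: 7.02 × 9.81 = 68.87 N down at 1.795 m → arm 1.795 m, τ = 68.87 × 1.795 = 123.6 N·m counterclockwise.
Load: 24.5 × 9.81 = 240.3 N down at 1.22 m → arm 2.37 m, τ = 240.3 × 2.37 = 569.5 N·m counterclockwise.
Lamp: 8.1 × 9.81 = 79.46 N down at 1.82 m → arm 1.77 m, τ = 79.46 × 1.77 = 140.6 N·m counterclockwise.
Potted plant: 12 × 9.81 = 117.7 N down at 0.644 m → arm 2.946 m, τ = 117.7 × 2.946 = 346.7 N·m counterclockwise.
Paint can: 2.76 × 9.81 = 27.08 N down at 3.53 m → arm 0.06 m, τ = 27.08 × 0.06 = 1.625 N·m counterclockwise.
Net moment of the loads = 1182 N·m counterclockwise.
The upward force F acts at the left end, arm 3.59 m, giving F × 3.59 clockwise.
Στ = 0 ⇒ F × 3.59 = 1182 ⇒ F = 1182 / 3.59 = 329 N.

F ≈ 329 N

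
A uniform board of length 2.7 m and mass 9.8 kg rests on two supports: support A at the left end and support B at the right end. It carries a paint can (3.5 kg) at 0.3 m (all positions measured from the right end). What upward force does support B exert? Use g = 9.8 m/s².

Take moments about support A.
Beam weight: 9.8 × 9.8 = 96.04 N down at 1.35 m → arm 1.35 m, τ = 96.04 × 1.35 = 129.7 N·m clockwise.
Paint can: 3.5 × 9.8 = 34.3 N down at 0.3 m → arm 2.4 m, τ = 34.3 × 2.4 = 82.32 N·m clockwise.
Net load moment about support A = 212 N·m clockwise.
Reaction R at support B is upward at 0 m, arm 2.7 m → moment R × 2.7 counterclockwise.
Στ = 0 ⇒ R × 2.7 = 212 ⇒ R = 78.5 N.

R_B ≈ 78.5 N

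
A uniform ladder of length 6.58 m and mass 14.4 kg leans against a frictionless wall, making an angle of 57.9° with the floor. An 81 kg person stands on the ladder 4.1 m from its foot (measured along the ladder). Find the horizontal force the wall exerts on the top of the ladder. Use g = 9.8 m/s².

N_wall ≈ 355 N

Choose the foot of the ladder as the axis so the floor normal and friction both act there and drop out.
Ladder weight 14.4×9.8 = 141.1 N acts at 3.29 m along the ladder; its horizontal arm is 3.29·cos57.9° = 1.748 m → τ = 246.6 N·m clockwise.
Person: 81×9.8 = 793.8 N at 4.1 m → arm 2.179 m → τ = 1730 N·m clockwise.
Wall normal N acts horizontally at the top; its moment arm is the height L sinθ = 6.58·sin57.9° = 5.574 m, counterclockwise.
For rotational equilibrium, N × 5.574 = 1977, so N = 355 N.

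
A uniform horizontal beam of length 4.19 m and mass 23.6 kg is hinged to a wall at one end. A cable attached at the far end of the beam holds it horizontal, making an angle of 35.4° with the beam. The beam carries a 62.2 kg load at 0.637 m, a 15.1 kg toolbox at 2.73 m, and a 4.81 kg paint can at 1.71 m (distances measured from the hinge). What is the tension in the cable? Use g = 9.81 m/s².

T ≈ 560 N

About the hinge:
Beam weight: 23.6 × 9.81 = 231.5 N down at 2.095 m → arm 2.095 m, τ = 231.5 × 2.095 = 485 N·m clockwise.
Load: 62.2 × 9.81 = 610.2 N down at 0.637 m → arm 0.637 m, τ = 610.2 × 0.637 = 388.7 N·m clockwise.
Toolbox: 15.1 × 9.81 = 148.1 N down at 2.73 m → arm 2.73 m, τ = 148.1 × 2.73 = 404.3 N·m clockwise.
Paint can: 4.81 × 9.81 = 47.19 N down at 1.71 m → arm 1.71 m, τ = 47.19 × 1.71 = 80.69 N·m clockwise.
Total clockwise load moment = 1359 N·m.
The cable tension T acts at 4.19 m; only its component perpendicular to the beam, T sinθ, produces torque. sin 35.4° = 0.5793.
Balancing moments: T × 4.19 × 0.5793 = 1359, giving T = 1359 / 2.427 = 560 N.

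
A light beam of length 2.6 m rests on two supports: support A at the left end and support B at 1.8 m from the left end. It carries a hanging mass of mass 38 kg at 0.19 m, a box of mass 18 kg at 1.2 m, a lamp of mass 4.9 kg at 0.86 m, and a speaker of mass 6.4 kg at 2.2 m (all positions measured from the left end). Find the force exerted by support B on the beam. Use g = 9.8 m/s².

Choose support A as the axis so its reaction then has zero moment arm.
Hanging mass: 38 × 9.8 = 372.4 N down at 0.19 m → arm 0.19 m, τ = 372.4 × 0.19 = 70.76 N·m clockwise.
Box: 18 × 9.8 = 176.4 N down at 1.2 m → arm 1.2 m, τ = 176.4 × 1.2 = 211.7 N·m clockwise.
Lamp: 4.9 × 9.8 = 48.02 N down at 0.86 m → arm 0.86 m, τ = 48.02 × 0.86 = 41.3 N·m clockwise.
Speaker: 6.4 × 9.8 = 62.72 N down at 2.2 m → arm 2.2 m, τ = 62.72 × 2.2 = 138 N·m clockwise.
Net load moment about support A = 461.8 N·m clockwise.
Reaction R at support B is upward at 1.8 m, arm 1.8 m → moment R × 1.8 counterclockwise.
For rotational equilibrium, R × 1.8 = 461.8, so R = 257 N.

R_B ≈ 257 N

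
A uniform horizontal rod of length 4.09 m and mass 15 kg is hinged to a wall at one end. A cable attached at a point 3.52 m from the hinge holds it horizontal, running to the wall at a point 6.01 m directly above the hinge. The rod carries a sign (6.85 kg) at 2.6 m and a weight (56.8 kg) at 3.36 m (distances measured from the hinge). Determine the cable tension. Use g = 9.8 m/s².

Choose the hinge as the axis so the unknown hinge reaction has zero arm there.
Beam weight: 15 × 9.8 = 147 N down at 2.045 m → arm 2.045 m, τ = 147 × 2.045 = 300.6 N·m clockwise.
Sign: 6.85 × 9.8 = 67.13 N down at 2.6 m → arm 2.6 m, τ = 67.13 × 2.6 = 174.5 N·m clockwise.
Weight: 56.8 × 9.8 = 556.6 N down at 3.36 m → arm 3.36 m, τ = 556.6 × 3.36 = 1870 N·m clockwise.
Total clockwise load moment = 2345 N·m.
The cable tension T acts at 3.52 m; only its component perpendicular to the rod, T sinθ, produces torque. sinθ = h/√(h²+d²) = 6.01/√(6.01²+3.52²) = 0.8629.
Balancing moments: T × 3.52 × 0.8629 = 2345, giving T = 2345 / 3.037 = 772 N.

T ≈ 772 N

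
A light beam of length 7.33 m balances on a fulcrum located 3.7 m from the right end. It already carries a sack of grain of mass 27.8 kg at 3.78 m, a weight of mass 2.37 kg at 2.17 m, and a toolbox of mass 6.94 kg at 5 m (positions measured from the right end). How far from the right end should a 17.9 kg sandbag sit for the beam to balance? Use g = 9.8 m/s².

x ≈ 3.27 m from the right end

Take moments about the fulcrum (at 3.7 m from the right end).
Sack of grain: 27.8 × 9.8 = 272.4 N down at 3.78 m → arm 0.08 m, τ = 272.4 × 0.08 = 21.79 N·m counterclockwise.
Weight: 2.37 × 9.8 = 23.23 N down at 2.17 m → arm 1.53 m, τ = 23.23 × 1.53 = 35.54 N·m clockwise.
Toolbox: 6.94 × 9.8 = 68.01 N down at 5 m → arm 1.3 m, τ = 68.01 × 1.3 = 88.41 N·m counterclockwise.
Net moment of existing loads = 74.66 N·m counterclockwise.
The sandbag weighs 17.9 × 9.8 = 175.4 N and must supply an equal clockwise moment, so its lever arm about the fulcrum is 74.66 / 175.4 = 0.426 m.
That puts it at 3.7 − 0.426 = 3.27 m from the right end.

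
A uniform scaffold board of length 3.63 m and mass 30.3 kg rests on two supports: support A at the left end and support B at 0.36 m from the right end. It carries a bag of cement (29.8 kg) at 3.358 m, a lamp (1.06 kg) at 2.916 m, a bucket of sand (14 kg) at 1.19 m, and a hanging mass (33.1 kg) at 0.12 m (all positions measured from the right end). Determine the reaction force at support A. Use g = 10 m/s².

About support B:
Beam weight: 30.3 × 10 = 303 N down at 1.815 m → arm 1.455 m, τ = 303 × 1.455 = 440.9 N·m counterclockwise.
Bag of cement: 29.8 × 10 = 298 N down at 3.358 m → arm 2.998 m, τ = 298 × 2.998 = 893.4 N·m counterclockwise.
Lamp: 1.06 × 10 = 10.6 N down at 2.916 m → arm 2.556 m, τ = 10.6 × 2.556 = 27.09 N·m counterclockwise.
Bucket of sand: 14 × 10 = 140 N down at 1.19 m → arm 0.83 m, τ = 140 × 0.83 = 116.2 N·m counterclockwise.
Hanging mass: 33.1 × 10 = 331 N down at 0.12 m → arm 0.24 m, τ = 331 × 0.24 = 79.44 N·m clockwise.
Net load moment about support B = 1398 N·m counterclockwise.
Reaction R at support A is upward at 3.63 m, arm 3.27 m → moment R × 3.27 clockwise.
For rotational equilibrium, R × 3.27 = 1398, so R = 428 N.

R_A ≈ 428 N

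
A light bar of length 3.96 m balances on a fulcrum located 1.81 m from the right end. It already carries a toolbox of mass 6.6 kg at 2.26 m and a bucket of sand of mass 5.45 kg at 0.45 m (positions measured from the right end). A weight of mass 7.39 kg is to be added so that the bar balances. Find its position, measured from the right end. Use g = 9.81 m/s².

x ≈ 2.41 m from the right end

Choose the fulcrum (at 1.81 m from the right end) as the axis so the support reaction has zero arm there.
Toolbox: 6.6 × 9.81 = 64.75 N down at 2.26 m → arm 0.45 m, τ = 64.75 × 0.45 = 29.14 N·m counterclockwise.
Bucket of sand: 5.45 × 9.81 = 53.46 N down at 0.45 m → arm 1.36 m, τ = 53.46 × 1.36 = 72.71 N·m clockwise.
Net moment of existing loads = 43.57 N·m clockwise.
The weight weighs 7.39 × 9.81 = 72.5 N and must supply an equal counterclockwise moment, so its lever arm about the fulcrum is 43.57 / 72.5 = 0.601 m.
That puts it at 1.81 + 0.601 = 2.41 m from the right end.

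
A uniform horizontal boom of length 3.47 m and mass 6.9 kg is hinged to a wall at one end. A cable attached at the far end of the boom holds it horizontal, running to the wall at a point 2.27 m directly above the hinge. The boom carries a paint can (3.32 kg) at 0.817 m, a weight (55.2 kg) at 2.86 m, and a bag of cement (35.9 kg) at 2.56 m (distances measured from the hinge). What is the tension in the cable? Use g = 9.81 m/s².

T ≈ 1370 N

Taking torques about the hinge:
Beam weight: 6.9 × 9.81 = 67.69 N down at 1.735 m → arm 1.735 m, τ = 67.69 × 1.735 = 117.4 N·m clockwise.
Paint can: 3.32 × 9.81 = 32.57 N down at 0.817 m → arm 0.817 m, τ = 32.57 × 0.817 = 26.61 N·m clockwise.
Weight: 55.2 × 9.81 = 541.5 N down at 2.86 m → arm 2.86 m, τ = 541.5 × 2.86 = 1549 N·m clockwise.
Bag of cement: 35.9 × 9.81 = 352.2 N down at 2.56 m → arm 2.56 m, τ = 352.2 × 2.56 = 901.6 N·m clockwise.
Total clockwise load moment = 2595 N·m.
The cable tension T acts at 3.47 m; only its component perpendicular to the boom, T sinθ, produces torque. sinθ = h/√(h²+d²) = 2.27/√(2.27²+3.47²) = 0.5474.
Στ = 0 ⇒ T × 3.47 × 0.5474 = 2595 ⇒ T = 2595 / 1.899 = 1370 N.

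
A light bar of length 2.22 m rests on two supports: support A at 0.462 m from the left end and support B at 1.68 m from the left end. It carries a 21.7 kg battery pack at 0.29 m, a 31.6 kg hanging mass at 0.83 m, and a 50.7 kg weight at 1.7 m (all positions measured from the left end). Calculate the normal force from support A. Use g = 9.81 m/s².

R_A ≈ 451 N

Choose support B as the axis so its reaction then has zero moment arm.
Battery pack: 21.7 × 9.81 = 212.9 N down at 0.29 m → arm 1.39 m, τ = 212.9 × 1.39 = 295.9 N·m counterclockwise.
Hanging mass: 31.6 × 9.81 = 310 N down at 0.83 m → arm 0.85 m, τ = 310 × 0.85 = 263.5 N·m counterclockwise.
Weight: 50.7 × 9.81 = 497.4 N down at 1.7 m → arm 0.02 m, τ = 497.4 × 0.02 = 9.948 N·m clockwise.
Net load moment about support B = 549.5 N·m counterclockwise.
Reaction R at support A is upward at 0.462 m, arm 1.218 m → moment R × 1.218 clockwise.
For rotational equilibrium, R × 1.218 = 549.5, so R = 451 N.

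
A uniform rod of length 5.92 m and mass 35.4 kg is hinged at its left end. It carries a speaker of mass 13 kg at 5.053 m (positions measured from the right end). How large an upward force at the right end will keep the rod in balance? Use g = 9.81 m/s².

About the left end:
Beam weight: 35.4 × 9.81 = 347.3 N down at 2.96 m → arm 2.96 m, τ = 347.3 × 2.96 = 1028 N·m clockwise.
Speaker: 13 × 9.81 = 127.5 N down at 5.053 m → arm 0.867 m, τ = 127.5 × 0.867 = 110.5 N·m clockwise.
Net moment of the loads = 1138 N·m clockwise.
The upward force F acts at the right end, arm 5.92 m, giving F × 5.92 counterclockwise.
For rotational equilibrium, F × 5.92 = 1138, so F = 1138 / 5.92 = 192 N.

F ≈ 192 N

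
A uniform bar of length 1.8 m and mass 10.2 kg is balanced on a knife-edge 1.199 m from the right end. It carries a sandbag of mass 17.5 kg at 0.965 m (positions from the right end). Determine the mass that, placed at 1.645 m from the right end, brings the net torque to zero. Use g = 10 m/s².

About the knife-edge (at 1.199 m from the right end):
Beam weight: 10.2 × 10 = 102 N down at 0.9 m → arm 0.299 m, τ = 102 × 0.299 = 30.5 N·m clockwise.
Sandbag: 17.5 × 10 = 175 N down at 0.965 m → arm 0.234 m, τ = 175 × 0.234 = 40.95 N·m clockwise.
Net moment of known loads = 71.45 N·m clockwise.
An unknown mass m at 1.645 m has arm 0.446 m; its moment is m·g·0.446 counterclockwise.
Balancing moments: m × 10 × 0.446 = 71.45, giving m = 71.45 / (10 × 0.446) = 16 kg.

m ≈ 16 kg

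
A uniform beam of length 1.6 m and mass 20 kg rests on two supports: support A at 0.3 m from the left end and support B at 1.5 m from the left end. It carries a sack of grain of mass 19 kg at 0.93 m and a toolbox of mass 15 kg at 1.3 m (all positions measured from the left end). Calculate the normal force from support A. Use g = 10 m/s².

R_A ≈ 232 N

About support B:
Beam weight: 20 × 10 = 200 N down at 0.8 m → arm 0.7 m, τ = 200 × 0.7 = 140 N·m counterclockwise.
Sack of grain: 19 × 10 = 190 N down at 0.93 m → arm 0.57 m, τ = 190 × 0.57 = 108.3 N·m counterclockwise.
Toolbox: 15 × 10 = 150 N down at 1.3 m → arm 0.2 m, τ = 150 × 0.2 = 30 N·m counterclockwise.
Net load moment about support B = 278.3 N·m counterclockwise.
Reaction R at support A is upward at 0.3 m, arm 1.2 m → moment R × 1.2 clockwise.
For rotational equilibrium, R × 1.2 = 278.3, so R = 232 N.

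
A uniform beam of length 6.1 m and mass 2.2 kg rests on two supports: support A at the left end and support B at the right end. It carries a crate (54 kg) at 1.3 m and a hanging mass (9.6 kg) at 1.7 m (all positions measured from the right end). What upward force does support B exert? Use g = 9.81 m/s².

R_B ≈ 496 N

Taking torques about support A:
Beam weight: 2.2 × 9.81 = 21.58 N down at 3.05 m → arm 3.05 m, τ = 21.58 × 3.05 = 65.82 N·m clockwise.
Crate: 54 × 9.81 = 529.7 N down at 1.3 m → arm 4.8 m, τ = 529.7 × 4.8 = 2543 N·m clockwise.
Hanging mass: 9.6 × 9.81 = 94.18 N down at 1.7 m → arm 4.4 m, τ = 94.18 × 4.4 = 414.4 N·m clockwise.
Net load moment about support A = 3023 N·m clockwise.
Reaction R at support B is upward at 0 m, arm 6.1 m → moment R × 6.1 counterclockwise.
Στ = 0 ⇒ R × 6.1 = 3023 ⇒ R = 496 N.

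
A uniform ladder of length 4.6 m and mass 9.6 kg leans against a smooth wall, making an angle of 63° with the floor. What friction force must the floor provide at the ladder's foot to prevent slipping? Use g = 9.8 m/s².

f ≈ 24 N

Choose the foot of the ladder as the axis so the floor normal and friction both act there and drop out.
Ladder weight 9.6×9.8 = 94.08 N acts at 2.3 m along the ladder; its horizontal arm is 2.3·cos63° = 1.044 m → τ = 98.22 N·m clockwise.
Wall normal N acts horizontally at the top; its moment arm is the height L sinθ = 4.6·sin63° = 4.099 m, counterclockwise.
Balancing moments: N × 4.099 = 98.22, giving N = 24 N.
ΣFx = 0: friction at the foot balances the wall's push, so f = N_wall = 24 N.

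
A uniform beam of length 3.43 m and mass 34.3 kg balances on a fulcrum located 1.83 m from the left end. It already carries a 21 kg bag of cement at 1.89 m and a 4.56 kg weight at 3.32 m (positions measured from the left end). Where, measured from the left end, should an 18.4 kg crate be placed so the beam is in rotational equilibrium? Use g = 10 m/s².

Take moments about the fulcrum (at 1.83 m from the left end).
Beam weight: 34.3 × 10 = 343 N down at 1.715 m → arm 0.115 m, τ = 343 × 0.115 = 39.45 N·m counterclockwise.
Bag of cement: 21 × 10 = 210 N down at 1.89 m → arm 0.06 m, τ = 210 × 0.06 = 12.6 N·m clockwise.
Weight: 4.56 × 10 = 45.6 N down at 3.32 m → arm 1.49 m, τ = 45.6 × 1.49 = 67.94 N·m clockwise.
Net moment of existing loads = 41.09 N·m clockwise.
The crate weighs 18.4 × 10 = 184 N and must supply an equal counterclockwise moment, so its lever arm about the fulcrum is 41.09 / 184 = 0.223 m.
That puts it at 1.83 − 0.223 = 1.61 m from the left end.

x ≈ 1.61 m from the left end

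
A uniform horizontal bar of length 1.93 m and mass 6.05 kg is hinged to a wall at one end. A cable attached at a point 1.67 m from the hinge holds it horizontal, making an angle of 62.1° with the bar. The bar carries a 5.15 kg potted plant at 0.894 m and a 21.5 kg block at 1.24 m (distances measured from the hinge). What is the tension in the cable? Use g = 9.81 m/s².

Take moments about the hinge.
Beam weight: 6.05 × 9.81 = 59.35 N down at 0.965 m → arm 0.965 m, τ = 59.35 × 0.965 = 57.27 N·m clockwise.
Potted plant: 5.15 × 9.81 = 50.52 N down at 0.894 m → arm 0.894 m, τ = 50.52 × 0.894 = 45.16 N·m clockwise.
Block: 21.5 × 9.81 = 210.9 N down at 1.24 m → arm 1.24 m, τ = 210.9 × 1.24 = 261.5 N·m clockwise.
Total clockwise load moment = 363.9 N·m.
The cable tension T acts at 1.67 m; only its component perpendicular to the bar, T sinθ, produces torque. sin 62.1° = 0.8838.
Balancing moments: T × 1.67 × 0.8838 = 363.9, giving T = 363.9 / 1.476 = 247 N.

T ≈ 247 N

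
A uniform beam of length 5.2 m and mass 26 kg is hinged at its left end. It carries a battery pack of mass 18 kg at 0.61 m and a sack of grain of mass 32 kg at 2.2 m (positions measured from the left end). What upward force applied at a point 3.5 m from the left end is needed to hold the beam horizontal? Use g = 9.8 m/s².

Take moments about the left end.
Beam weight: 26 × 9.8 = 254.8 N down at 2.6 m → arm 2.6 m, τ = 254.8 × 2.6 = 662.5 N·m clockwise.
Battery pack: 18 × 9.8 = 176.4 N down at 0.61 m → arm 0.61 m, τ = 176.4 × 0.61 = 107.6 N·m clockwise.
Sack of grain: 32 × 9.8 = 313.6 N down at 2.2 m → arm 2.2 m, τ = 313.6 × 2.2 = 689.9 N·m clockwise.
Net moment of the loads = 1460 N·m clockwise.
The upward force F acts at a point 3.5 m from the left end, arm 3.5 m, giving F × 3.5 counterclockwise.
Setting net torque to zero: F × 3.5 = 1460 → F = 1460 / 3.5 = 417 N.

F ≈ 417 N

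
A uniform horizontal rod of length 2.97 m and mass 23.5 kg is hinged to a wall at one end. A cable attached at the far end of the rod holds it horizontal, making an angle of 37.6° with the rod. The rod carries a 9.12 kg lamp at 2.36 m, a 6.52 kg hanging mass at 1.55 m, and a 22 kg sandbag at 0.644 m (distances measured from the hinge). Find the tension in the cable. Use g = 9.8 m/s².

Take moments about the hinge.
Beam weight: 23.5 × 9.8 = 230.3 N down at 1.485 m → arm 1.485 m, τ = 230.3 × 1.485 = 342 N·m clockwise.
Lamp: 9.12 × 9.8 = 89.38 N down at 2.36 m → arm 2.36 m, τ = 89.38 × 2.36 = 210.9 N·m clockwise.
Hanging mass: 6.52 × 9.8 = 63.9 N down at 1.55 m → arm 1.55 m, τ = 63.9 × 1.55 = 99.05 N·m clockwise.
Sandbag: 22 × 9.8 = 215.6 N down at 0.644 m → arm 0.644 m, τ = 215.6 × 0.644 = 138.8 N·m clockwise.
Total clockwise load moment = 790.8 N·m.
The cable tension T acts at 2.97 m; only its component perpendicular to the rod, T sinθ, produces torque. sin 37.6° = 0.6101.
Setting net torque to zero: T × 2.97 × 0.6101 = 790.8 → T = 790.8 / 1.812 = 436 N.

T ≈ 436 N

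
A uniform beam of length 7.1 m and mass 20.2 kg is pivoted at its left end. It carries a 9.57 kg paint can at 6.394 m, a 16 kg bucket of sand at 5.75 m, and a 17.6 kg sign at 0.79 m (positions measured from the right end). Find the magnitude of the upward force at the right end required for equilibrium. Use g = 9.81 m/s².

F ≈ 292 N

About the left end:
Beam weight: 20.2 × 9.81 = 198.2 N down at 3.55 m → arm 3.55 m, τ = 198.2 × 3.55 = 703.6 N·m clockwise.
Paint can: 9.57 × 9.81 = 93.88 N down at 6.394 m → arm 0.706 m, τ = 93.88 × 0.706 = 66.28 N·m clockwise.
Bucket of sand: 16 × 9.81 = 157 N down at 5.75 m → arm 1.35 m, τ = 157 × 1.35 = 212 N·m clockwise.
Sign: 17.6 × 9.81 = 172.7 N down at 0.79 m → arm 6.31 m, τ = 172.7 × 6.31 = 1090 N·m clockwise.
Net moment of the loads = 2072 N·m clockwise.
The upward force F acts at the right end, arm 7.1 m, giving F × 7.1 counterclockwise.
Στ = 0 ⇒ F × 7.1 = 2072 ⇒ F = 2072 / 7.1 = 292 N.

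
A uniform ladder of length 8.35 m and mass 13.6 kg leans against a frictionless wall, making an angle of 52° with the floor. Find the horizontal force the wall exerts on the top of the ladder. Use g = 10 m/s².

About the foot of the ladder:
Ladder weight 13.6×10 = 136 N acts at 4.175 m along the ladder; its horizontal arm is 4.175·cos52° = 2.57 m → τ = 349.5 N·m clockwise.
Wall normal N acts horizontally at the top; its moment arm is the height L sinθ = 8.35·sin52° = 6.58 m, counterclockwise.
Στ = 0 ⇒ N × 6.58 = 349.5 ⇒ N = 53.1 N.

N_wall ≈ 53.1 N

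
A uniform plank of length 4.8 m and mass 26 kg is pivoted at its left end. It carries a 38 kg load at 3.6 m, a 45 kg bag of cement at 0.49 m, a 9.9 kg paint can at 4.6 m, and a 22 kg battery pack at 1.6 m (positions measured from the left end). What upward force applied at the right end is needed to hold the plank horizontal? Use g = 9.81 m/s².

Take moments about the left end.
Beam weight: 26 × 9.81 = 255.1 N down at 2.4 m → arm 2.4 m, τ = 255.1 × 2.4 = 612.2 N·m clockwise.
Load: 38 × 9.81 = 372.8 N down at 3.6 m → arm 3.6 m, τ = 372.8 × 3.6 = 1342 N·m clockwise.
Bag of cement: 45 × 9.81 = 441.5 N down at 0.49 m → arm 0.49 m, τ = 441.5 × 0.49 = 216.3 N·m clockwise.
Paint can: 9.9 × 9.81 = 97.12 N down at 4.6 m → arm 4.6 m, τ = 97.12 × 4.6 = 446.8 N·m clockwise.
Battery pack: 22 × 9.81 = 215.8 N down at 1.6 m → arm 1.6 m, τ = 215.8 × 1.6 = 345.3 N·m clockwise.
Net moment of the loads = 2963 N·m clockwise.
The upward force F acts at the right end, arm 4.8 m, giving F × 4.8 counterclockwise.
For rotational equilibrium, F × 4.8 = 2963, so F = 2963 / 4.8 = 617 N.

F ≈ 617 N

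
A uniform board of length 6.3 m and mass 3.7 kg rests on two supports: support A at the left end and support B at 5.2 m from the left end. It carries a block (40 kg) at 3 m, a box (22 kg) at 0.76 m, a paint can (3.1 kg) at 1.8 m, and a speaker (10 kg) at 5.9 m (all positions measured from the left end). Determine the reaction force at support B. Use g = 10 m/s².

Sum moments about support A (its reaction then has zero moment arm).
Beam weight: 3.7 × 10 = 37 N down at 3.15 m → arm 3.15 m, τ = 37 × 3.15 = 116.5 N·m clockwise.
Block: 40 × 10 = 400 N down at 3 m → arm 3 m, τ = 400 × 3 = 1200 N·m clockwise.
Box: 22 × 10 = 220 N down at 0.76 m → arm 0.76 m, τ = 220 × 0.76 = 167.2 N·m clockwise.
Paint can: 3.1 × 10 = 31 N down at 1.8 m → arm 1.8 m, τ = 31 × 1.8 = 55.8 N·m clockwise.
Speaker: 10 × 10 = 100 N down at 5.9 m → arm 5.9 m, τ = 100 × 5.9 = 590 N·m clockwise.
Net load moment about support A = 2130 N·m clockwise.
Reaction R at support B is upward at 5.2 m, arm 5.2 m → moment R × 5.2 counterclockwise.
For rotational equilibrium, R × 5.2 = 2130, so R = 410 N.

R_B ≈ 410 N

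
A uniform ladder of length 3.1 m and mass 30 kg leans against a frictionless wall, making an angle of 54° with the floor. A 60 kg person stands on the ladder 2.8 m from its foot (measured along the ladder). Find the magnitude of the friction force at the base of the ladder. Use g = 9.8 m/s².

f ≈ 493 N

Sum moments about the foot of the ladder (the floor normal and friction both act there and drop out).
Ladder weight 30×9.8 = 294 N acts at 1.55 m along the ladder; its horizontal arm is 1.55·cos54° = 0.9111 m → τ = 267.9 N·m clockwise.
Person: 60×9.8 = 588 N at 2.8 m → arm 1.646 m → τ = 967.8 N·m clockwise.
Wall normal N acts horizontally at the top; its moment arm is the height L sinθ = 3.1·sin54° = 2.508 m, counterclockwise.
For rotational equilibrium, N × 2.508 = 1236, so N = 493 N.
ΣFx = 0: friction at the foot balances the wall's push, so f = N_wall = 493 N.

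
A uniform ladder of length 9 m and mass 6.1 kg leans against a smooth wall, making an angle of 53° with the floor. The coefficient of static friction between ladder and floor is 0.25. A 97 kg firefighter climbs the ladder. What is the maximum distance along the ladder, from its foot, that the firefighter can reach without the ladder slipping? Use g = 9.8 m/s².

d ≈ 2.89 m

Choose the foot of the ladder as the axis so the floor normal and friction both act there and drop out.
Ladder weight 6.1×9.8 = 59.78 N acts at 4.5 m along the ladder; its horizontal arm is 4.5·cos53° = 2.708 m → τ = 161.9 N·m clockwise.
Firefighter weight 97×9.8 = 950.6 N at distance d → arm d·cos53° → τ = 950.6·d·0.6018 clockwise.
Wall normal N at the top has arm L sinθ = 7.188 m counterclockwise, so Στ = 0 gives N·7.188 = 161.9 + 572.1·d.
ΣFy = 0 ⇒ N_floor = 1010 N, so the maximum friction is μ_s·N_floor = 0.25×1010 = 252.5 N. ΣFx = 0 ⇒ N_wall = f, so at the slipping point N = 252.5 N.
Substituting: 252.5×7.188 = 161.9 + 572.1·d ⇒ d = (1815 − 161.9) / 572.1 = 2.89 m.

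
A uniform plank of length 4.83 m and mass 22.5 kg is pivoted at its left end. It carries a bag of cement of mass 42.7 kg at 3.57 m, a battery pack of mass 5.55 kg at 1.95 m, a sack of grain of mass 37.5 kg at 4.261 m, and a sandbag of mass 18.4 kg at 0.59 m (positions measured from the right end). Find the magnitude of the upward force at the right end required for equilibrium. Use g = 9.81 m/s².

About the left end:
Beam weight: 22.5 × 9.81 = 220.7 N down at 2.415 m → arm 2.415 m, τ = 220.7 × 2.415 = 533 N·m clockwise.
Bag of cement: 42.7 × 9.81 = 418.9 N down at 3.57 m → arm 1.26 m, τ = 418.9 × 1.26 = 527.8 N·m clockwise.
Battery pack: 5.55 × 9.81 = 54.45 N down at 1.95 m → arm 2.88 m, τ = 54.45 × 2.88 = 156.8 N·m clockwise.
Sack of grain: 37.5 × 9.81 = 367.9 N down at 4.261 m → arm 0.569 m, τ = 367.9 × 0.569 = 209.3 N·m clockwise.
Sandbag: 18.4 × 9.81 = 180.5 N down at 0.59 m → arm 4.24 m, τ = 180.5 × 4.24 = 765.3 N·m clockwise.
Net moment of the loads = 2192 N·m clockwise.
The upward force F acts at the right end, arm 4.83 m, giving F × 4.83 counterclockwise.
Balancing moments: F × 4.83 = 2192, giving F = 2192 / 4.83 = 454 N.

F ≈ 454 N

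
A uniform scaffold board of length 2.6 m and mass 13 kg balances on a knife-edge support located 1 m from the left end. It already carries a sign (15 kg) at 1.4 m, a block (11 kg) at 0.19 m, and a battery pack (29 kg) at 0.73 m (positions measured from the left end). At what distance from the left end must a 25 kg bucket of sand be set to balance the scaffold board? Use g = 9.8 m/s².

Taking torques about the knife-edge support (at 1 m from the left end):
Beam weight: 13 × 9.8 = 127.4 N down at 1.3 m → arm 0.3 m, τ = 127.4 × 0.3 = 38.22 N·m clockwise.
Sign: 15 × 9.8 = 147 N down at 1.4 m → arm 0.4 m, τ = 147 × 0.4 = 58.8 N·m clockwise.
Block: 11 × 9.8 = 107.8 N down at 0.19 m → arm 0.81 m, τ = 107.8 × 0.81 = 87.32 N·m counterclockwise.
Battery pack: 29 × 9.8 = 284.2 N down at 0.73 m → arm 0.27 m, τ = 284.2 × 0.27 = 76.73 N·m counterclockwise.
Net moment of existing loads = 67.03 N·m counterclockwise.
The bucket of sand weighs 25 × 9.8 = 245 N and must supply an equal clockwise moment, so its lever arm about the knife-edge support is 67.03 / 245 = 0.274 m.
That puts it at 1 + 0.274 = 1.27 m from the left end.

x ≈ 1.27 m from the left end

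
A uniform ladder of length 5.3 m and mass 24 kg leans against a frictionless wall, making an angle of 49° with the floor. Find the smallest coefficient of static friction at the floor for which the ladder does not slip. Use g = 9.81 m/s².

μ_min ≈ 0.435

Sum moments about the foot of the ladder (the floor normal and friction both act there and drop out).
Ladder weight 24×9.81 = 235.4 N acts at 2.65 m along the ladder; its horizontal arm is 2.65·cos49° = 1.739 m → τ = 409.4 N·m clockwise.
Wall normal N acts horizontally at the top; its moment arm is the height L sinθ = 5.3·sin49° = 4 m, counterclockwise.
Στ = 0 ⇒ N × 4 = 409.4 ⇒ N = 102.3 N.
ΣFx = 0 ⇒ f = N_wall = 102.3 N. ΣFy = 0 ⇒ N_floor = 235.4 N.
μ_min = f / N_floor = 102.3 / 235.4 = 0.435.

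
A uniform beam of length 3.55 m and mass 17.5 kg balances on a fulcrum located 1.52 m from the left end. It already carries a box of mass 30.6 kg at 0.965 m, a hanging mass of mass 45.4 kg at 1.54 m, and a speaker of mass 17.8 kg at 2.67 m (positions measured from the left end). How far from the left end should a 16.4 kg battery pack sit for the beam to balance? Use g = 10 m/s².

Take moments about the fulcrum (at 1.52 m from the left end).
Beam weight: 17.5 × 10 = 175 N down at 1.775 m → arm 0.255 m, τ = 175 × 0.255 = 44.62 N·m clockwise.
Box: 30.6 × 10 = 306 N down at 0.965 m → arm 0.555 m, τ = 306 × 0.555 = 169.8 N·m counterclockwise.
Hanging mass: 45.4 × 10 = 454 N down at 1.54 m → arm 0.02 m, τ = 454 × 0.02 = 9.08 N·m clockwise.
Speaker: 17.8 × 10 = 178 N down at 2.67 m → arm 1.15 m, τ = 178 × 1.15 = 204.7 N·m clockwise.
Net moment of existing loads = 88.6 N·m clockwise.
The battery pack weighs 16.4 × 10 = 164 N and must supply an equal counterclockwise moment, so its lever arm about the fulcrum is 88.6 / 164 = 0.54 m.
That puts it at 1.52 − 0.54 = 0.98 m from the left end.

x ≈ 0.98 m from the left end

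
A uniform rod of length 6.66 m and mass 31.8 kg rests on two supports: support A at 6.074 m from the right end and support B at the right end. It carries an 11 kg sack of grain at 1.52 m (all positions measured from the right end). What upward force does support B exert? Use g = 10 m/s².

R_B ≈ 226 N

Sum moments about support A (its reaction then has zero moment arm).
Beam weight: 31.8 × 10 = 318 N down at 3.33 m → arm 2.744 m, τ = 318 × 2.744 = 872.6 N·m clockwise.
Sack of grain: 11 × 10 = 110 N down at 1.52 m → arm 4.554 m, τ = 110 × 4.554 = 500.9 N·m clockwise.
Net load moment about support A = 1374 N·m clockwise.
Reaction R at support B is upward at 0 m, arm 6.074 m → moment R × 6.074 counterclockwise.
Balancing moments: R × 6.074 = 1374, giving R = 226 N.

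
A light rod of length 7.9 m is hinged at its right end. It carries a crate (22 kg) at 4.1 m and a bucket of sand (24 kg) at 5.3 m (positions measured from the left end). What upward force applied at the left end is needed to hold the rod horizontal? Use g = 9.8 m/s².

Taking torques about the right end:
Crate: 22 × 9.8 = 215.6 N down at 4.1 m → arm 3.8 m, τ = 215.6 × 3.8 = 819.3 N·m counterclockwise.
Bucket of sand: 24 × 9.8 = 235.2 N down at 5.3 m → arm 2.6 m, τ = 235.2 × 2.6 = 611.5 N·m counterclockwise.
Net moment of the loads = 1431 N·m counterclockwise.
The upward force F acts at the left end, arm 7.9 m, giving F × 7.9 clockwise.
Balancing moments: F × 7.9 = 1431, giving F = 1431 / 7.9 = 181 N.

F ≈ 181 N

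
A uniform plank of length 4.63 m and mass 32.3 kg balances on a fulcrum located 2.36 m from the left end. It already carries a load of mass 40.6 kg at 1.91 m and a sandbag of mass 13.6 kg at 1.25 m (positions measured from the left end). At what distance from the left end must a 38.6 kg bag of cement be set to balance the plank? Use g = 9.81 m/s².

x ≈ 3.26 m from the left end

Choose the fulcrum (at 2.36 m from the left end) as the axis so the support reaction has zero arm there.
Beam weight: 32.3 × 9.81 = 316.9 N down at 2.315 m → arm 0.045 m, τ = 316.9 × 0.045 = 14.26 N·m counterclockwise.
Load: 40.6 × 9.81 = 398.3 N down at 1.91 m → arm 0.45 m, τ = 398.3 × 0.45 = 179.2 N·m counterclockwise.
Sandbag: 13.6 × 9.81 = 133.4 N down at 1.25 m → arm 1.11 m, τ = 133.4 × 1.11 = 148.1 N·m counterclockwise.
Net moment of existing loads = 341.6 N·m counterclockwise.
The bag of cement weighs 38.6 × 9.81 = 378.7 N and must supply an equal clockwise moment, so its lever arm about the fulcrum is 341.6 / 378.7 = 0.902 m.
That puts it at 2.36 + 0.902 = 3.26 m from the left end.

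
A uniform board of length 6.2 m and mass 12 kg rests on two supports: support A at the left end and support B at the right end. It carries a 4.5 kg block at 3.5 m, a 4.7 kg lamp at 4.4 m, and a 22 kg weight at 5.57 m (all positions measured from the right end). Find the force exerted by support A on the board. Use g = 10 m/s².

R_A ≈ 316 N

Choose support B as the axis so its reaction then has zero moment arm.
Beam weight: 12 × 10 = 120 N down at 3.1 m → arm 3.1 m, τ = 120 × 3.1 = 372 N·m counterclockwise.
Block: 4.5 × 10 = 45 N down at 3.5 m → arm 3.5 m, τ = 45 × 3.5 = 157.5 N·m counterclockwise.
Lamp: 4.7 × 10 = 47 N down at 4.4 m → arm 4.4 m, τ = 47 × 4.4 = 206.8 N·m counterclockwise.
Weight: 22 × 10 = 220 N down at 5.57 m → arm 5.57 m, τ = 220 × 5.57 = 1225 N·m counterclockwise.
Net load moment about support B = 1961 N·m counterclockwise.
Reaction R at support A is upward at 6.2 m, arm 6.2 m → moment R × 6.2 clockwise.
For rotational equilibrium, R × 6.2 = 1961, so R = 316 N.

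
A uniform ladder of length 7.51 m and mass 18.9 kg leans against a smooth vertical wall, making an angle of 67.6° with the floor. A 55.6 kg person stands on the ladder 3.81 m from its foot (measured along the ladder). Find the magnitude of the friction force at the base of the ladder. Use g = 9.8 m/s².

f ≈ 152 N

Take moments about the foot of the ladder.
Ladder weight 18.9×9.8 = 185.2 N acts at 3.755 m along the ladder; its horizontal arm is 3.755·cos67.6° = 1.431 m → τ = 265 N·m clockwise.
Person: 55.6×9.8 = 544.9 N at 3.81 m → arm 1.452 m → τ = 791.2 N·m clockwise.
Wall normal N acts horizontally at the top; its moment arm is the height L sinθ = 7.51·sin67.6° = 6.943 m, counterclockwise.
Setting net torque to zero: N × 6.943 = 1056 → N = 152 N.
ΣFx = 0: friction at the foot balances the wall's push, so f = N_wall = 152 N.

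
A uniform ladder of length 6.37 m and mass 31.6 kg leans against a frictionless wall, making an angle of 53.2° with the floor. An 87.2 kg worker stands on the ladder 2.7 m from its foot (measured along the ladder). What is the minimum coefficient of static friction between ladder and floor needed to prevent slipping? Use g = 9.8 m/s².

Sum moments about the foot of the ladder (the floor normal and friction both act there and drop out).
Ladder weight 31.6×9.8 = 309.7 N acts at 3.185 m along the ladder; its horizontal arm is 3.185·cos53.2° = 1.908 m → τ = 590.9 N·m clockwise.
Worker: 87.2×9.8 = 854.6 N at 2.7 m → arm 1.617 m → τ = 1382 N·m clockwise.
Wall normal N acts horizontally at the top; its moment arm is the height L sinθ = 6.37·sin53.2° = 5.101 m, counterclockwise.
Balancing moments: N × 5.101 = 1973, giving N = 386.8 N.
ΣFx = 0 ⇒ f = N_wall = 386.8 N. ΣFy = 0 ⇒ N_floor = 1164 N.
μ_min = f / N_floor = 386.8 / 1164 = 0.332.

μ_min ≈ 0.332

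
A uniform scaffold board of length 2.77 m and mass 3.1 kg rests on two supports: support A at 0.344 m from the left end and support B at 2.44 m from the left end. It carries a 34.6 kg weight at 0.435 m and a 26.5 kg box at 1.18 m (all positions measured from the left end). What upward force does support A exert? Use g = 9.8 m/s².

R_A ≈ 496 N

Sum moments about support B (its reaction then has zero moment arm).
Beam weight: 3.1 × 9.8 = 30.38 N down at 1.385 m → arm 1.055 m, τ = 30.38 × 1.055 = 32.05 N·m counterclockwise.
Weight: 34.6 × 9.8 = 339.1 N down at 0.435 m → arm 2.005 m, τ = 339.1 × 2.005 = 679.9 N·m counterclockwise.
Box: 26.5 × 9.8 = 259.7 N down at 1.18 m → arm 1.26 m, τ = 259.7 × 1.26 = 327.2 N·m counterclockwise.
Net load moment about support B = 1039 N·m counterclockwise.
Reaction R at support A is upward at 0.344 m, arm 2.096 m → moment R × 2.096 clockwise.
Setting net torque to zero: R × 2.096 = 1039 → R = 496 N.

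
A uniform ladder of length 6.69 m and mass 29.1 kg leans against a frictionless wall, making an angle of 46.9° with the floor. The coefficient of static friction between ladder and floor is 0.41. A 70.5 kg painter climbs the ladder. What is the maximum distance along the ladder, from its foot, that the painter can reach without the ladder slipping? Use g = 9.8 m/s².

Choose the foot of the ladder as the axis so the floor normal and friction both act there and drop out.
Ladder weight 29.1×9.8 = 285.2 N acts at 3.345 m along the ladder; its horizontal arm is 3.345·cos46.9° = 2.286 m → τ = 652 N·m clockwise.
Painter weight 70.5×9.8 = 690.9 N at distance d → arm d·cos46.9° → τ = 690.9·d·0.6833 clockwise.
Wall normal N at the top has arm L sinθ = 4.885 m counterclockwise, so Στ = 0 gives N·4.885 = 652 + 472.1·d.
ΣFy = 0 ⇒ N_floor = 976.1 N, so the maximum friction is μ_s·N_floor = 0.41×976.1 = 400.2 N. ΣFx = 0 ⇒ N_wall = f, so at the slipping point N = 400.2 N.
Substituting: 400.2×4.885 = 652 + 472.1·d ⇒ d = (1955 − 652) / 472.1 = 2.76 m.

d ≈ 2.76 m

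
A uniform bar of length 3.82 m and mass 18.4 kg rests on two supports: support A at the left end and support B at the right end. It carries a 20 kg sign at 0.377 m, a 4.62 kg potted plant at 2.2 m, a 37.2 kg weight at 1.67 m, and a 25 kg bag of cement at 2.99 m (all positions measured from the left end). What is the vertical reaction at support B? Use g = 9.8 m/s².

About support A:
Beam weight: 18.4 × 9.8 = 180.3 N down at 1.91 m → arm 1.91 m, τ = 180.3 × 1.91 = 344.4 N·m clockwise.
Sign: 20 × 9.8 = 196 N down at 0.377 m → arm 0.377 m, τ = 196 × 0.377 = 73.89 N·m clockwise.
Potted plant: 4.62 × 9.8 = 45.28 N down at 2.2 m → arm 2.2 m, τ = 45.28 × 2.2 = 99.62 N·m clockwise.
Weight: 37.2 × 9.8 = 364.6 N down at 1.67 m → arm 1.67 m, τ = 364.6 × 1.67 = 608.9 N·m clockwise.
Bag of cement: 25 × 9.8 = 245 N down at 2.99 m → arm 2.99 m, τ = 245 × 2.99 = 732.6 N·m clockwise.
Net load moment about support A = 1859 N·m clockwise.
Reaction R at support B is upward at 3.82 m, arm 3.82 m → moment R × 3.82 counterclockwise.
Στ = 0 ⇒ R × 3.82 = 1859 ⇒ R = 487 N.

R_B ≈ 487 N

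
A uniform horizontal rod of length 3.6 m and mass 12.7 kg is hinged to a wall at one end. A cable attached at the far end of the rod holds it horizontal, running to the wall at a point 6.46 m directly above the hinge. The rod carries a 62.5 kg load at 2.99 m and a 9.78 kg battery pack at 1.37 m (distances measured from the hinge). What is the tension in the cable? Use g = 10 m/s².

About the hinge:
Beam weight: 12.7 × 10 = 127 N down at 1.8 m → arm 1.8 m, τ = 127 × 1.8 = 228.6 N·m clockwise.
Load: 62.5 × 10 = 625 N down at 2.99 m → arm 2.99 m, τ = 625 × 2.99 = 1869 N·m clockwise.
Battery pack: 9.78 × 10 = 97.8 N down at 1.37 m → arm 1.37 m, τ = 97.8 × 1.37 = 134 N·m clockwise.
Total clockwise load moment = 2232 N·m.
The cable tension T acts at 3.6 m; only its component perpendicular to the rod, T sinθ, produces torque. sinθ = h/√(h²+d²) = 6.46/√(6.46²+3.6²) = 0.8735.
Στ = 0 ⇒ T × 3.6 × 0.8735 = 2232 ⇒ T = 2232 / 3.145 = 710 N.

T ≈ 710 N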